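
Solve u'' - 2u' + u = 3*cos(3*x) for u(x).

u = -9*sin(3*x)/50 - 6*cos(3*x)/25 + C1*exp(x) + C2*x*exp(x)

Characteristic equation r² - 2r + 1 = 0 has discriminant (-2)² - 4·(1) = 0, so r = 1 is a repeated root.
Hence u_h = (C1 + C2*x)*exp(x).
Try u_p = A*cos(3*x) + B*sin(3*x). Substituting and equating the coefficients of cos(3x) and sin(3x) gives A = -6/25, B = -9/50, so u_p = -9*sin(3*x)/50 - 6*cos(3*x)/25.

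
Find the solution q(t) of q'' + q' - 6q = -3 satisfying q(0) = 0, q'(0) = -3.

Characteristic equation r² + r - 6 = 0 factors as (r - 2)(r + 3) = 0, so r = 2, -3.
Hence q_h = C1*exp(2*t) + C2*exp(-3*t).
For the particular solution try q_p = A0. Substituting and matching coefficients of each power of t gives A0 = 1/2, so q_p = 1/2.
General solution: q = 1/2 + C1*exp(2*t) + C2*exp(-3*t).
Apply the initial conditions: q(0) = 1/2 + C1 + C2 = 0 and q'(0) = -3*C2 + 2*C1 = -3. Solving gives C1 = -9/10, C2 = 2/5.

q = 1/2 - 9*exp(2*t)/10 + 2*exp(-3*t)/5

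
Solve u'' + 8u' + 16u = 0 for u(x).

u = C1*exp(-4*x) + C2*x*exp(-4*x)

Characteristic equation r² + 8r + 16 = 0 has discriminant (8)² - 4·(16) = 0, so r = -4 is a repeated root.
Hence u_h = (C1 + C2*x)*exp(-4*x).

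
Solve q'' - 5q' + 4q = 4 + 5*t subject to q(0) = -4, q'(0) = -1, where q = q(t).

q = 41/16 - 8*exp(t) + 5*t/4 + 23*exp(4*t)/16

Characteristic equation r² - 5r + 4 = 0 factors as (r - 1)(r - 4) = 0, so r = 1, 4.
Hence q_h = C1*exp(t) + C2*exp(4*t).
For the particular solution try q_p = A0 + A1*t. Substituting and matching coefficients of each power of t gives A0 = 41/16, A1 = 5/4, so q_p = 41/16 + 5*t/4.
General solution: q = 41/16 + 5*t/4 + C1*exp(t) + C2*exp(4*t).
Apply the initial conditions: q(0) = 41/16 + C1 + C2 = -4 and q'(0) = 5/4 + C1 + 4*C2 = -1. Solving gives C1 = -8, C2 = 23/16.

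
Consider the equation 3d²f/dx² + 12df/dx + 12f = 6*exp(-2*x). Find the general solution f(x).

Divide through by 3: f'' + 4f' + 4f = 2*exp(-2*x).
Characteristic equation r² + 4r + 4 = 0 has discriminant (4)² - 4·(4) = 0, so r = -2 is a repeated root.
Hence f_h = (C1 + C2*x)*exp(-2*x).
Since exp(-2*x) solves the homogeneous equation (r = -2 is a root of multiplicity 2), multiply the trial by x^2. Try f_p = A*x^2*exp(-2*x). Substituting into the equation and dividing by exp(-2*x) gives A = 1, so f_p = x^2*exp(-2*x).

f = C1*exp(-2*x) + x**2*exp(-2*x) + C2*x*exp(-2*x)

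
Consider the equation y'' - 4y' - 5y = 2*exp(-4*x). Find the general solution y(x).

Characteristic equation r² - 4r - 5 = 0 factors as (r + 1)(r - 5) = 0, so r = -1, 5.
Hence y_h = C1*exp(-x) + C2*exp(5*x).
Try y_p = A*exp(-4*x). Substituting into the equation and dividing by exp(-4*x) gives A = 2/27, so y_p = 2*exp(-4*x)/27.

y = 2*exp(-4*x)/27 + C1*exp(-x) + C2*exp(5*x)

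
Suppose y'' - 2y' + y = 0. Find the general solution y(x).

Characteristic equation r² - 2r + 1 = 0 has discriminant (-2)² - 4·(1) = 0, so r = 1 is a repeated root.
Hence y_h = (C1 + C2*x)*exp(x).

y = C1*exp(x) + C2*x*exp(x)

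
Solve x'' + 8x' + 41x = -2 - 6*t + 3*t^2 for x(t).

Characteristic equation r² + 8r + 41 = 0 has discriminant (8)² - 4·(41) = -100 < 0, so r = -4 ± 5i.
Hence x_h = C1*cos(5*t)*exp(-4*t) + C2*exp(-4*t)*sin(5*t).
For the particular solution try x_p = A0 + A1*t + A2*t^2. Substituting and matching coefficients of each power of t gives A0 = -1256/68921, A1 = -294/1681, A2 = 3/41, so x_p = -1256/68921 - 294*t/1681 + 3*t^2/41.

x = -1256/68921 - 294*t/1681 + 3*t**2/41 + C1*cos(5*t)*exp(-4*t) + C2*exp(-4*t)*sin(5*t)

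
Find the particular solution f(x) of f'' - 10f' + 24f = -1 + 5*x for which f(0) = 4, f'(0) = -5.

Characteristic equation r² - 10r + 24 = 0 factors as (r - 6)(r - 4) = 0, so r = 6, 4.
Hence f_h = C1*exp(6*x) + C2*exp(4*x).
For the particular solution try f_p = A0 + A1*x. Substituting and matching coefficients of each power of x gives A0 = 13/288, A1 = 5/24, so f_p = 13/288 + 5*x/24.
General solution: f = 13/288 + 5*x/24 + C1*exp(6*x) + C2*exp(4*x).
Apply the initial conditions: f(0) = 13/288 + C1 + C2 = 4 and f'(0) = 5/24 + 4*C2 + 6*C1 = -5. Solving gives C1 = -757/72, C2 = 463/32.

f = 13/288 - 757*exp(6*x)/72 + 5*x/24 + 463*exp(4*x)/32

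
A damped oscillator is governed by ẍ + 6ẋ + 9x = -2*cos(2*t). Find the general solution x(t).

Characteristic equation r² + 6r + 9 = 0 has discriminant (6)² - 4·(9) = 0, so r = -3 is a repeated root.
Hence x_h = (C1 + C2*t)*exp(-3*t).
Try x_p = A*cos(2*t) + B*sin(2*t). Substituting and equating the coefficients of cos(2t) and sin(2t) gives A = -10/169, B = -24/169, so x_p = -24*sin(2*t)/169 - 10*cos(2*t)/169.

x = -24*sin(2*t)/169 - 10*cos(2*t)/169 + C1*exp(-3*t) + C2*t*exp(-3*t)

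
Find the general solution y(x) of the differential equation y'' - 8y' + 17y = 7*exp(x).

Characteristic equation r² - 8r + 17 = 0 has discriminant (-8)² - 4·(17) = -4 < 0, so r = 4 ± i.
Hence y_h = C1*cos(x)*exp(4*x) + C2*exp(4*x)*sin(x).
Try y_p = A*exp(x). Substituting into the equation and dividing by exp(x) gives A = 7/10, so y_p = 7*exp(x)/10.

y = 7*exp(x)/10 + C1*cos(x)*exp(4*x) + C2*exp(4*x)*sin(x)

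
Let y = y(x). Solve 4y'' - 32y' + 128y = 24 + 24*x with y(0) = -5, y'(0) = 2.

y = 15/64 + 3*x/16 - 335*cos(4*x)*exp(4*x)/64 + 91*exp(4*x)*sin(4*x)/16

Divide through by 4: y'' - 8y' + 32y = 6 + 6*x.
Characteristic equation r² - 8r + 32 = 0 has discriminant (-8)² - 4·(32) = -64 < 0, so r = 4 ± 4i.
Hence y_h = C1*cos(4*x)*exp(4*x) + C2*exp(4*x)*sin(4*x).
For the particular solution try y_p = A0 + A1*x. Substituting and matching coefficients of each power of x gives A0 = 15/64, A1 = 3/16, so y_p = 15/64 + 3*x/16.
General solution: y = 15/64 + 3*x/16 + C1*cos(4*x)*exp(4*x) + C2*exp(4*x)*sin(4*x).
Apply the initial conditions: y(0) = 15/64 + C1 = -5 and y'(0) = 3/16 + 4*C1 + 4*C2 = 2. Solving gives C1 = -335/64, C2 = 91/16.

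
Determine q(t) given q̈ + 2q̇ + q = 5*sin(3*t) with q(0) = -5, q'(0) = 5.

q = -47*exp(-t)/10 - 3*cos(3*t)/10 - 2*sin(3*t)/5 + 3*t*exp(-t)/2

Characteristic equation r² + 2r + 1 = 0 has discriminant (2)² - 4·(1) = 0, so r = -1 is a repeated root.
Hence q_h = (C1 + C2*t)*exp(-t).
Try q_p = A*cos(3*t) + B*sin(3*t). Substituting and equating the coefficients of cos(3t) and sin(3t) gives A = -3/10, B = -2/5, so q_p = -3*cos(3*t)/10 - 2*sin(3*t)/5.
General solution: q = -3*cos(3*t)/10 - 2*sin(3*t)/5 + C1*exp(-t) + C2*t*exp(-t).
Apply the initial conditions: q(0) = -3/10 + C1 = -5 and q'(0) = -6/5 + C2 - C1 = 5. Solving gives C1 = -47/10, C2 = 3/2.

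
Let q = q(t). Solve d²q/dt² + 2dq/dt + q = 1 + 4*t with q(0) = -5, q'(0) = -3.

Characteristic equation r² + 2r + 1 = 0 has discriminant (2)² - 4·(1) = 0, so r = -1 is a repeated root.
Hence q_h = (C1 + C2*t)*exp(-t).
For the particular solution try q_p = A0 + A1*t. Substituting and matching coefficients of each power of t gives A0 = -7, A1 = 4, so q_p = -7 + 4*t.
General solution: q = -7 + 4*t + C1*exp(-t) + C2*t*exp(-t).
Apply the initial conditions: q(0) = -7 + C1 = -5 and q'(0) = 4 + C2 - C1 = -3. Solving gives C1 = 2, C2 = -5.

q = -7 + 2*exp(-t) + 4*t - 5*t*exp(-t)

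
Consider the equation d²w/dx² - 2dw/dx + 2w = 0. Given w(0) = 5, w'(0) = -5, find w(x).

w = -10*exp(x)*sin(x) + 5*cos(x)*exp(x)

Characteristic equation r² - 2r + 2 = 0 has discriminant (-2)² - 4·(2) = -4 < 0, so r = 1 ± i.
Hence w_h = C1*cos(x)*exp(x) + C2*exp(x)*sin(x).
Apply the initial conditions: w(0) = C1 = 5 and w'(0) = C1 + C2 = -5. Solving gives C1 = 5, C2 = -10.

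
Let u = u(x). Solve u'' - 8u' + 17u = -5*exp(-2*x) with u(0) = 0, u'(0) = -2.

u = -5*exp(-2*x)/37 - 104*exp(4*x)*sin(x)/37 + 5*cos(x)*exp(4*x)/37

Characteristic equation r² - 8r + 17 = 0 has discriminant (-8)² - 4·(17) = -4 < 0, so r = 4 ± i.
Hence u_h = C1*cos(x)*exp(4*x) + C2*exp(4*x)*sin(x).
Try u_p = A*exp(-2*x). Substituting into the equation and dividing by exp(-2*x) gives A = -5/37, so u_p = -5*exp(-2*x)/37.
General solution: u = -5*exp(-2*x)/37 + C1*cos(x)*exp(4*x) + C2*exp(4*x)*sin(x).
Apply the initial conditions: u(0) = -5/37 + C1 = 0 and u'(0) = 10/37 + C2 + 4*C1 = -2. Solving gives C1 = 5/37, C2 = -104/37.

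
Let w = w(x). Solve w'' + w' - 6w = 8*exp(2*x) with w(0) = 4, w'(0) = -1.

w = 47*exp(2*x)/25 + 53*exp(-3*x)/25 + 8*x*exp(2*x)/5

Characteristic equation r² + r - 6 = 0 factors as (r + 3)(r - 2) = 0, so r = -3, 2.
Hence w_h = C1*exp(-3*x) + C2*exp(2*x).
Since exp(2*x) solves the homogeneous equation (r = 2 is a root of multiplicity 1), multiply the trial by x. Try w_p = A*x*exp(2*x). Substituting into the equation and dividing by exp(2*x) gives A = 8/5, so w_p = 8*x*exp(2*x)/5.
General solution: w = C1*exp(-3*x) + C2*exp(2*x) + 8*x*exp(2*x)/5.
Apply the initial conditions: w(0) = C1 + C2 = 4 and w'(0) = 8/5 - 3*C1 + 2*C2 = -1. Solving gives C1 = 53/25, C2 = 47/25.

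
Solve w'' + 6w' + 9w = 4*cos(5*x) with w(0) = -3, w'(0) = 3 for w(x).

w = -851*exp(-3*x)/289 - 16*cos(5*x)/289 + 30*sin(5*x)/289 - 108*x*exp(-3*x)/17

Characteristic equation r² + 6r + 9 = 0 has discriminant (6)² - 4·(9) = 0, so r = -3 is a repeated root.
Hence w_h = (C1 + C2*x)*exp(-3*x).
Try w_p = A*cos(5*x) + B*sin(5*x). Substituting and equating the coefficients of cos(5x) and sin(5x) gives A = -16/289, B = 30/289, so w_p = -16*cos(5*x)/289 + 30*sin(5*x)/289.
General solution: w = -16*cos(5*x)/289 + 30*sin(5*x)/289 + C1*exp(-3*x) + C2*x*exp(-3*x).
Apply the initial conditions: w(0) = -16/289 + C1 = -3 and w'(0) = 150/289 + C2 - 3*C1 = 3. Solving gives C1 = -851/289, C2 = -108/17.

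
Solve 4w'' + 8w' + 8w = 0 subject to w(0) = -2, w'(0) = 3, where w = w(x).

w = exp(-x)*sin(x) - 2*cos(x)*exp(-x)

Divide through by 4: w'' + 2w' + 2w = 0.
Characteristic equation r² + 2r + 2 = 0 has discriminant (2)² - 4·(2) = -4 < 0, so r = -1 ± i.
Hence w_h = C1*cos(x)*exp(-x) + C2*exp(-x)*sin(x).
Apply the initial conditions: w(0) = C1 = -2 and w'(0) = C2 - C1 = 3. Solving gives C1 = -2, C2 = 1.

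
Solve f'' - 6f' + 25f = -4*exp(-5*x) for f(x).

Characteristic equation r² - 6r + 25 = 0 has discriminant (-6)² - 4·(25) = -64 < 0, so r = 3 ± 4i.
Hence f_h = C1*cos(4*x)*exp(3*x) + C2*exp(3*x)*sin(4*x).
Try f_p = A*exp(-5*x). Substituting into the equation and dividing by exp(-5*x) gives A = -1/20, so f_p = -exp(-5*x)/20.

f = -exp(-5*x)/20 + C1*cos(4*x)*exp(3*x) + C2*exp(3*x)*sin(4*x)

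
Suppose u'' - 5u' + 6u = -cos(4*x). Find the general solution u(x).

Characteristic equation r² - 5r + 6 = 0 factors as (r - 3)(r - 2) = 0, so r = 3, 2.
Hence u_h = C1*exp(3*x) + C2*exp(2*x).
Try u_p = A*cos(4*x) + B*sin(4*x). Substituting and equating the coefficients of cos(4x) and sin(4x) gives A = 1/50, B = 1/25, so u_p = sin(4*x)/25 + cos(4*x)/50.

u = sin(4*x)/25 + cos(4*x)/50 + C1*exp(3*x) + C2*exp(2*x)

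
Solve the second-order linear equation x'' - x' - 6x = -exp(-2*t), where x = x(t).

Characteristic equation r² - r - 6 = 0 factors as (r + 2)(r - 3) = 0, so r = -2, 3.
Hence x_h = C1*exp(-2*t) + C2*exp(3*t).
Since exp(-2*t) solves the homogeneous equation (r = -2 is a root of multiplicity 1), multiply the trial by t. Try x_p = A*t*exp(-2*t). Substituting into the equation and dividing by exp(-2*t) gives A = 1/5, so x_p = t*exp(-2*t)/5.

x = C1*exp(-2*t) + C2*exp(3*t) + t*exp(-2*t)/5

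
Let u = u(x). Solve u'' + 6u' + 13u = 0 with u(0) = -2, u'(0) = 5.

u = -2*cos(2*x)*exp(-3*x) - exp(-3*x)*sin(2*x)/2

Characteristic equation r² + 6r + 13 = 0 has discriminant (6)² - 4·(13) = -16 < 0, so r = -3 ± 2i.
Hence u_h = C1*cos(2*x)*exp(-3*x) + C2*exp(-3*x)*sin(2*x).
Apply the initial conditions: u(0) = C1 = -2 and u'(0) = -3*C1 + 2*C2 = 5. Solving gives C1 = -2, C2 = -1/2.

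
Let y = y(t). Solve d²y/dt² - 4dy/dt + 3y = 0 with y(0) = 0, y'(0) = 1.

Characteristic equation r² - 4r + 3 = 0 factors as (r - 1)(r - 3) = 0, so r = 1, 3.
Hence y_h = C1*exp(t) + C2*exp(3*t).
Apply the initial conditions: y(0) = C1 + C2 = 0 and y'(0) = C1 + 3*C2 = 1. Solving gives C1 = -1/2, C2 = 1/2.

y = exp(3*t)/2 - exp(t)/2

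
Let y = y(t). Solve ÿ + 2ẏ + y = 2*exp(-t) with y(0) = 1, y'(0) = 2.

y = t**2*exp(-t) + 3*t*exp(-t) + exp(-t)

Characteristic equation r² + 2r + 1 = 0 has discriminant (2)² - 4·(1) = 0, so r = -1 is a repeated root.
Hence y_h = (C1 + C2*t)*exp(-t).
Since exp(-t) solves the homogeneous equation (r = -1 is a root of multiplicity 2), multiply the trial by t^2. Try y_p = A*t^2*exp(-t). Substituting into the equation and dividing by exp(-t) gives A = 1, so y_p = t^2*exp(-t).
General solution: y = C1*exp(-t) + t^2*exp(-t) + C2*t*exp(-t).
Apply the initial conditions: y(0) = C1 = 1 and y'(0) = C2 - C1 = 2. Solving gives C1 = 1, C2 = 3.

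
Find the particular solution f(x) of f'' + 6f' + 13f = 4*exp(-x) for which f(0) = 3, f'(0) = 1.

f = exp(-x)/2 + 5*cos(2*x)*exp(-3*x)/2 + 9*exp(-3*x)*sin(2*x)/2

Characteristic equation r² + 6r + 13 = 0 has discriminant (6)² - 4·(13) = -16 < 0, so r = -3 ± 2i.
Hence f_h = C1*cos(2*x)*exp(-3*x) + C2*exp(-3*x)*sin(2*x).
Try f_p = A*exp(-x). Substituting into the equation and dividing by exp(-x) gives A = 1/2, so f_p = exp(-x)/2.
General solution: f = exp(-x)/2 + C1*cos(2*x)*exp(-3*x) + C2*exp(-3*x)*sin(2*x).
Apply the initial conditions: f(0) = 1/2 + C1 = 3 and f'(0) = -1/2 - 3*C1 + 2*C2 = 1. Solving gives C1 = 5/2, C2 = 9/2.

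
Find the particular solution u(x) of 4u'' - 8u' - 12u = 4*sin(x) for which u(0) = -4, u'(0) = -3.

Divide through by 4: u'' - 2u' - 3u = sin(x).
Characteristic equation r² - 2r - 3 = 0 factors as (r - 3)(r + 1) = 0, so r = 3, -1.
Hence u_h = C1*exp(3*x) + C2*exp(-x).
Try u_p = A*cos(x) + B*sin(x). Substituting and equating the coefficients of cos(x) and sin(x) gives A = 1/10, B = -1/5, so u_p = -sin(x)/5 + cos(x)/10.
General solution: u = -sin(x)/5 + cos(x)/10 + C1*exp(3*x) + C2*exp(-x).
Apply the initial conditions: u(0) = 1/10 + C1 + C2 = -4 and u'(0) = -1/5 - C2 + 3*C1 = -3. Solving gives C1 = -69/40, C2 = -19/8.

u = -69*exp(3*x)/40 - 19*exp(-x)/8 - sin(x)/5 + cos(x)/10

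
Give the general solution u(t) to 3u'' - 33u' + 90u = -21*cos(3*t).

Divide through by 3: u'' - 11u' + 30u = -7*cos(3*t).
Characteristic equation r² - 11r + 30 = 0 factors as (r - 5)(r - 6) = 0, so r = 5, 6.
Hence u_h = C1*exp(5*t) + C2*exp(6*t).
Try u_p = A*cos(3*t) + B*sin(3*t). Substituting and equating the coefficients of cos(3t) and sin(3t) gives A = -49/510, B = 77/510, so u_p = -49*cos(3*t)/510 + 77*sin(3*t)/510.

u = -49*cos(3*t)/510 + 77*sin(3*t)/510 + C1*exp(5*t) + C2*exp(6*t)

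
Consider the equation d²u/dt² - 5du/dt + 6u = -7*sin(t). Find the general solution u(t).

Characteristic equation r² - 5r + 6 = 0 factors as (r - 2)(r - 3) = 0, so r = 2, 3.
Hence u_h = C1*exp(2*t) + C2*exp(3*t).
Try u_p = A*cos(t) + B*sin(t). Substituting and equating the coefficients of cos(t) and sin(t) gives A = -7/10, B = -7/10, so u_p = -7*cos(t)/10 - 7*sin(t)/10.

u = -7*cos(t)/10 - 7*sin(t)/10 + C1*exp(2*t) + C2*exp(3*t)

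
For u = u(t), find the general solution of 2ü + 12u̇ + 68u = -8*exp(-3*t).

Divide through by 2: u'' + 6u' + 34u = -4*exp(-3*t).
Characteristic equation r² + 6r + 34 = 0 has discriminant (6)² - 4·(34) = -100 < 0, so r = -3 ± 5i.
Hence u_h = C1*cos(5*t)*exp(-3*t) + C2*exp(-3*t)*sin(5*t).
Try u_p = A*exp(-3*t). Substituting into the equation and dividing by exp(-3*t) gives A = -4/25, so u_p = -4*exp(-3*t)/25.

u = -4*exp(-3*t)/25 + C1*cos(5*t)*exp(-3*t) + C2*exp(-3*t)*sin(5*t)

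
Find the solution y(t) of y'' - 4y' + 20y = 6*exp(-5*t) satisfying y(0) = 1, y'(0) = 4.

Characteristic equation r² - 4r + 20 = 0 has discriminant (-4)² - 4·(20) = -64 < 0, so r = 2 ± 4i.
Hence y_h = C1*cos(4*t)*exp(2*t) + C2*exp(2*t)*sin(4*t).
Try y_p = A*exp(-5*t). Substituting into the equation and dividing by exp(-5*t) gives A = 6/65, so y_p = 6*exp(-5*t)/65.
General solution: y = 6*exp(-5*t)/65 + C1*cos(4*t)*exp(2*t) + C2*exp(2*t)*sin(4*t).
Apply the initial conditions: y(0) = 6/65 + C1 = 1 and y'(0) = -6/13 + 2*C1 + 4*C2 = 4. Solving gives C1 = 59/65, C2 = 43/65.

y = 6*exp(-5*t)/65 + 43*exp(2*t)*sin(4*t)/65 + 59*cos(4*t)*exp(2*t)/65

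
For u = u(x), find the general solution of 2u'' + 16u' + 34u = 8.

Divide through by 2: u'' + 8u' + 17u = 4.
Characteristic equation r² + 8r + 17 = 0 has discriminant (8)² - 4·(17) = -4 < 0, so r = -4 ± i.
Hence u_h = C1*cos(x)*exp(-4*x) + C2*exp(-4*x)*sin(x).
For the particular solution try u_p = A0. Substituting and matching coefficients of each power of x gives A0 = 4/17, so u_p = 4/17.

u = 4/17 + C1*cos(x)*exp(-4*x) + C2*exp(-4*x)*sin(x)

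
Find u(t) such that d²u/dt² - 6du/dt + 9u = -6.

Characteristic equation r² - 6r + 9 = 0 has discriminant (-6)² - 4·(9) = 0, so r = 3 is a repeated root.
Hence u_h = (C1 + C2*t)*exp(3*t).
For the particular solution try u_p = A0. Substituting and matching coefficients of each power of t gives A0 = -2/3, so u_p = -2/3.

u = -2/3 + C1*exp(3*t) + C2*t*exp(3*t)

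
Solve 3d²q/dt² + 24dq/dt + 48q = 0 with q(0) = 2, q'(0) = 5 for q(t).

Divide through by 3: q'' + 8q' + 16q = 0.
Characteristic equation r² + 8r + 16 = 0 has discriminant (8)² - 4·(16) = 0, so r = -4 is a repeated root.
Hence q_h = (C1 + C2*t)*exp(-4*t).
Apply the initial conditions: q(0) = C1 = 2 and q'(0) = C2 - 4*C1 = 5. Solving gives C1 = 2, C2 = 13.

q = 2*exp(-4*t) + 13*t*exp(-4*t)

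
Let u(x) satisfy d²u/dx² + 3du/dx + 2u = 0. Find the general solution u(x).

u = C1*exp(-x) + C2*exp(-2*x)

Characteristic equation r² + 3r + 2 = 0 factors as (r + 1)(r + 2) = 0, so r = -1, -2.
Hence u_h = C1*exp(-x) + C2*exp(-2*x).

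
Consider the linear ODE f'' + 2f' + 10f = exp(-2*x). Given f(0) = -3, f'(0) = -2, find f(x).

f = exp(-2*x)/10 - 49*exp(-x)*sin(3*x)/30 - 31*cos(3*x)*exp(-x)/10

Characteristic equation r² + 2r + 10 = 0 has discriminant (2)² - 4·(10) = -36 < 0, so r = -1 ± 3i.
Hence f_h = C1*cos(3*x)*exp(-x) + C2*exp(-x)*sin(3*x).
Try f_p = A*exp(-2*x). Substituting into the equation and dividing by exp(-2*x) gives A = 1/10, so f_p = exp(-2*x)/10.
General solution: f = exp(-2*x)/10 + C1*cos(3*x)*exp(-x) + C2*exp(-x)*sin(3*x).
Apply the initial conditions: f(0) = 1/10 + C1 = -3 and f'(0) = -1/5 - C1 + 3*C2 = -2. Solving gives C1 = -31/10, C2 = -49/30.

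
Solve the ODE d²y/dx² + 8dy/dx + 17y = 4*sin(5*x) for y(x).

Characteristic equation r² + 8r + 17 = 0 has discriminant (8)² - 4·(17) = -4 < 0, so r = -4 ± i.
Hence y_h = C1*cos(x)*exp(-4*x) + C2*exp(-4*x)*sin(x).
Try y_p = A*cos(5*x) + B*sin(5*x). Substituting and equating the coefficients of cos(5x) and sin(5x) gives A = -5/52, B = -1/52, so y_p = -5*cos(5*x)/52 - sin(5*x)/52.

y = -5*cos(5*x)/52 - sin(5*x)/52 + C1*cos(x)*exp(-4*x) + C2*exp(-4*x)*sin(x)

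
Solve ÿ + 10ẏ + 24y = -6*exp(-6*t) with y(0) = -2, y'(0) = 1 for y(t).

Characteristic equation r² + 10r + 24 = 0 factors as (r + 4)(r + 6) = 0, so r = -4, -6.
Hence y_h = C1*exp(-4*t) + C2*exp(-6*t).
Since exp(-6*t) solves the homogeneous equation (r = -6 is a root of multiplicity 1), multiply the trial by t. Try y_p = A*t*exp(-6*t). Substituting into the equation and dividing by exp(-6*t) gives A = 3, so y_p = 3*t*exp(-6*t).
General solution: y = C1*exp(-4*t) + C2*exp(-6*t) + 3*t*exp(-6*t).
Apply the initial conditions: y(0) = C1 + C2 = -2 and y'(0) = 3 - 6*C2 - 4*C1 = 1. Solving gives C1 = -7, C2 = 5.

y = -7*exp(-4*t) + 5*exp(-6*t) + 3*t*exp(-6*t)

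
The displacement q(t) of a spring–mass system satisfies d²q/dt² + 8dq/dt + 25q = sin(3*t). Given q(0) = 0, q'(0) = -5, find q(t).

q = -3*cos(3*t)/104 + sin(3*t)/52 - 257*exp(-4*t)*sin(3*t)/156 + 3*cos(3*t)*exp(-4*t)/104

Characteristic equation r² + 8r + 25 = 0 has discriminant (8)² - 4·(25) = -36 < 0, so r = -4 ± 3i.
Hence q_h = C1*cos(3*t)*exp(-4*t) + C2*exp(-4*t)*sin(3*t).
Try q_p = A*cos(3*t) + B*sin(3*t). Substituting and equating the coefficients of cos(3t) and sin(3t) gives A = -3/104, B = 1/52, so q_p = -3*cos(3*t)/104 + sin(3*t)/52.
General solution: q = -3*cos(3*t)/104 + sin(3*t)/52 + C1*cos(3*t)*exp(-4*t) + C2*exp(-4*t)*sin(3*t).
Apply the initial conditions: q(0) = -3/104 + C1 = 0 and q'(0) = 3/52 - 4*C1 + 3*C2 = -5. Solving gives C1 = 3/104, C2 = -257/156.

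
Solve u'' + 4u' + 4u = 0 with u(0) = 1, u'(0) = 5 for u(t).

Characteristic equation r² + 4r + 4 = 0 has discriminant (4)² - 4·(4) = 0, so r = -2 is a repeated root.
Hence u_h = (C1 + C2*t)*exp(-2*t).
Apply the initial conditions: u(0) = C1 = 1 and u'(0) = C2 - 2*C1 = 5. Solving gives C1 = 1, C2 = 7.

u = 7*t*exp(-2*t) + exp(-2*t)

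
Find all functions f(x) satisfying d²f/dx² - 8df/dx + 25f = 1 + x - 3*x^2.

Characteristic equation r² - 8r + 25 = 0 has discriminant (-8)² - 4·(25) = -36 < 0, so r = 4 ± 3i.
Hence f_h = C1*cos(3*x)*exp(4*x) + C2*exp(4*x)*sin(3*x).
For the particular solution try f_p = A0 + A1*x + A2*x^2. Substituting and matching coefficients of each power of x gives A0 = 591/15625, A1 = -23/625, A2 = -3/25, so f_p = 591/15625 - 23*x/625 - 3*x^2/25.

f = 591/15625 - 23*x/625 - 3*x**2/25 + C1*cos(3*x)*exp(4*x) + C2*exp(4*x)*sin(3*x)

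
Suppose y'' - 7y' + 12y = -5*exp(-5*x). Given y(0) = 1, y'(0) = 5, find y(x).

y = -5*exp(-5*x)/72 - 3*exp(3*x)/8 + 13*exp(4*x)/9

Characteristic equation r² - 7r + 12 = 0 factors as (r - 3)(r - 4) = 0, so r = 3, 4.
Hence y_h = C1*exp(3*x) + C2*exp(4*x).
Try y_p = A*exp(-5*x). Substituting into the equation and dividing by exp(-5*x) gives A = -5/72, so y_p = -5*exp(-5*x)/72.
General solution: y = -5*exp(-5*x)/72 + C1*exp(3*x) + C2*exp(4*x).
Apply the initial conditions: y(0) = -5/72 + C1 + C2 = 1 and y'(0) = 25/72 + 3*C1 + 4*C2 = 5. Solving gives C1 = -3/8, C2 = 13/9.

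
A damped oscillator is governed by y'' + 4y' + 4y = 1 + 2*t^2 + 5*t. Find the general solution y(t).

Characteristic equation r² + 4r + 4 = 0 has discriminant (4)² - 4·(4) = 0, so r = -2 is a repeated root.
Hence y_h = (C1 + C2*t)*exp(-2*t).
For the particular solution try y_p = A0 + A1*t + A2*t^2. Substituting and matching coefficients of each power of t gives A0 = -1/4, A1 = 1/4, A2 = 1/2, so y_p = -1/4 + t^2/2 + t/4.

y = -1/4 + t**2/2 + t/4 + C1*exp(-2*t) + C2*t*exp(-2*t)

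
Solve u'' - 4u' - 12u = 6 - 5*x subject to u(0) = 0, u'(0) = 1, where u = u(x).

Characteristic equation r² - 4r - 12 = 0 factors as (r - 6)(r + 2) = 0, so r = 6, -2.
Hence u_h = C1*exp(6*x) + C2*exp(-2*x).
For the particular solution try u_p = A0 + A1*x. Substituting and matching coefficients of each power of x gives A0 = -23/36, A1 = 5/12, so u_p = -23/36 + 5*x/12.
General solution: u = -23/36 + 5*x/12 + C1*exp(6*x) + C2*exp(-2*x).
Apply the initial conditions: u(0) = -23/36 + C1 + C2 = 0 and u'(0) = 5/12 - 2*C2 + 6*C1 = 1. Solving gives C1 = 67/288, C2 = 13/32.

u = -23/36 + 5*x/12 + 13*exp(-2*x)/32 + 67*exp(6*x)/288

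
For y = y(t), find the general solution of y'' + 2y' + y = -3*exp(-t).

Characteristic equation r² + 2r + 1 = 0 has discriminant (2)² - 4·(1) = 0, so r = -1 is a repeated root.
Hence y_h = (C1 + C2*t)*exp(-t).
Since exp(-t) solves the homogeneous equation (r = -1 is a root of multiplicity 2), multiply the trial by t^2. Try y_p = A*t^2*exp(-t). Substituting into the equation and dividing by exp(-t) gives A = -3/2, so y_p = -3*t^2*exp(-t)/2.

y = C1*exp(-t) - 3*t**2*exp(-t)/2 + C2*t*exp(-t)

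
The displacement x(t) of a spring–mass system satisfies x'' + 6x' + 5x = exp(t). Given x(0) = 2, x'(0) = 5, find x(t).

x = -41*exp(-5*t)/24 + exp(t)/12 + 29*exp(-t)/8

Characteristic equation r² + 6r + 5 = 0 factors as (r + 5)(r + 1) = 0, so r = -5, -1.
Hence x_h = C1*exp(-5*t) + C2*exp(-t).
Try x_p = A*exp(t). Substituting into the equation and dividing by exp(t) gives A = 1/12, so x_p = exp(t)/12.
General solution: x = exp(t)/12 + C1*exp(-5*t) + C2*exp(-t).
Apply the initial conditions: x(0) = 1/12 + C1 + C2 = 2 and x'(0) = 1/12 - C2 - 5*C1 = 5. Solving gives C1 = -41/24, C2 = 29/8.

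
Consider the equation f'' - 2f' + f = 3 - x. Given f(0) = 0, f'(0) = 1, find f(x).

Characteristic equation r² - 2r + 1 = 0 has discriminant (-2)² - 4·(1) = 0, so r = 1 is a repeated root.
Hence f_h = (C1 + C2*x)*exp(x).
For the particular solution try f_p = A0 + A1*x. Substituting and matching coefficients of each power of x gives A0 = 1, A1 = -1, so f_p = 1 - x.
General solution: f = 1 - x + C1*exp(x) + C2*x*exp(x).
Apply the initial conditions: f(0) = 1 + C1 = 0 and f'(0) = -1 + C1 + C2 = 1. Solving gives C1 = -1, C2 = 3.

f = 1 - x - exp(x) + 3*x*exp(x)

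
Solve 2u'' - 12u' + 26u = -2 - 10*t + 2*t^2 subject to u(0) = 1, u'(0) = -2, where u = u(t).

u = -513/2197 - 53*t/169 + t**2/13 - 11835*exp(3*t)*sin(2*t)/4394 + 2710*cos(2*t)*exp(3*t)/2197

Divide through by 2: u'' - 6u' + 13u = -1 + t^2 - 5*t.
Characteristic equation r² - 6r + 13 = 0 has discriminant (-6)² - 4·(13) = -16 < 0, so r = 3 ± 2i.
Hence u_h = C1*cos(2*t)*exp(3*t) + C2*exp(3*t)*sin(2*t).
For the particular solution try u_p = A0 + A1*t + A2*t^2. Substituting and matching coefficients of each power of t gives A0 = -513/2197, A1 = -53/169, A2 = 1/13, so u_p = -513/2197 - 53*t/169 + t^2/13.
General solution: u = -513/2197 - 53*t/169 + t^2/13 + C1*cos(2*t)*exp(3*t) + C2*exp(3*t)*sin(2*t).
Apply the initial conditions: u(0) = -513/2197 + C1 = 1 and u'(0) = -53/169 + 2*C2 + 3*C1 = -2. Solving gives C1 = 2710/2197, C2 = -11835/4394.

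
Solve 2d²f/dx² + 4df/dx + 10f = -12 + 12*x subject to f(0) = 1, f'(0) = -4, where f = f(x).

f = -42/25 + 6*x/5 - 63*exp(-x)*sin(2*x)/50 + 67*cos(2*x)*exp(-x)/25

Divide through by 2: f'' + 2f' + 5f = -6 + 6*x.
Characteristic equation r² + 2r + 5 = 0 has discriminant (2)² - 4·(5) = -16 < 0, so r = -1 ± 2i.
Hence f_h = C1*cos(2*x)*exp(-x) + C2*exp(-x)*sin(2*x).
For the particular solution try f_p = A0 + A1*x. Substituting and matching coefficients of each power of x gives A0 = -42/25, A1 = 6/5, so f_p = -42/25 + 6*x/5.
General solution: f = -42/25 + 6*x/5 + C1*cos(2*x)*exp(-x) + C2*exp(-x)*sin(2*x).
Apply the initial conditions: f(0) = -42/25 + C1 = 1 and f'(0) = 6/5 - C1 + 2*C2 = -4. Solving gives C1 = 67/25, C2 = -63/50.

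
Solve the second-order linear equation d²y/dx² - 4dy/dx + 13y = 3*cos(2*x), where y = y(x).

Characteristic equation r² - 4r + 13 = 0 has discriminant (-4)² - 4·(13) = -36 < 0, so r = 2 ± 3i.
Hence y_h = C1*cos(3*x)*exp(2*x) + C2*exp(2*x)*sin(3*x).
Try y_p = A*cos(2*x) + B*sin(2*x). Substituting and equating the coefficients of cos(2x) and sin(2x) gives A = 27/145, B = -24/145, so y_p = -24*sin(2*x)/145 + 27*cos(2*x)/145.

y = -24*sin(2*x)/145 + 27*cos(2*x)/145 + C1*cos(3*x)*exp(2*x) + C2*exp(2*x)*sin(3*x)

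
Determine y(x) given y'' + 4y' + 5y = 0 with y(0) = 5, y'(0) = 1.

Characteristic equation r² + 4r + 5 = 0 has discriminant (4)² - 4·(5) = -4 < 0, so r = -2 ± i.
Hence y_h = C1*cos(x)*exp(-2*x) + C2*exp(-2*x)*sin(x).
Apply the initial conditions: y(0) = C1 = 5 and y'(0) = C2 - 2*C1 = 1. Solving gives C1 = 5, C2 = 11.

y = 5*cos(x)*exp(-2*x) + 11*exp(-2*x)*sin(x)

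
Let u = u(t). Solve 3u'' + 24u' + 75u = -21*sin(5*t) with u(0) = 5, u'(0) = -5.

Divide through by 3: u'' + 8u' + 25u = -7*sin(5*t).
Characteristic equation r² + 8r + 25 = 0 has discriminant (8)² - 4·(25) = -36 < 0, so r = -4 ± 3i.
Hence u_h = C1*cos(3*t)*exp(-4*t) + C2*exp(-4*t)*sin(3*t).
Try u_p = A*cos(5*t) + B*sin(5*t). Substituting and equating the coefficients of cos(5t) and sin(5t) gives A = 7/40, B = 0, so u_p = 7*cos(5*t)/40.
General solution: u = 7*cos(5*t)/40 + C1*cos(3*t)*exp(-4*t) + C2*exp(-4*t)*sin(3*t).
Apply the initial conditions: u(0) = 7/40 + C1 = 5 and u'(0) = -4*C1 + 3*C2 = -5. Solving gives C1 = 193/40, C2 = 143/30.

u = 7*cos(5*t)/40 + 143*exp(-4*t)*sin(3*t)/30 + 193*cos(3*t)*exp(-4*t)/40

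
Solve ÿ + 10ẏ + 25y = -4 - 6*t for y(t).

Characteristic equation r² + 10r + 25 = 0 has discriminant (10)² - 4·(25) = 0, so r = -5 is a repeated root.
Hence y_h = (C1 + C2*t)*exp(-5*t).
For the particular solution try y_p = A0 + A1*t. Substituting and matching coefficients of each power of t gives A0 = -8/125, A1 = -6/25, so y_p = -8/125 - 6*t/25.

y = -8/125 - 6*t/25 + C1*exp(-5*t) + C2*t*exp(-5*t)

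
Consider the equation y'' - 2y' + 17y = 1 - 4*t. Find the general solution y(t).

y = 9/289 - 4*t/17 + C1*cos(4*t)*exp(t) + C2*exp(t)*sin(4*t)

Characteristic equation r² - 2r + 17 = 0 has discriminant (-2)² - 4·(17) = -64 < 0, so r = 1 ± 4i.
Hence y_h = C1*cos(4*t)*exp(t) + C2*exp(t)*sin(4*t).
For the particular solution try y_p = A0 + A1*t. Substituting and matching coefficients of each power of t gives A0 = 9/289, A1 = -4/17, so y_p = 9/289 - 4*t/17.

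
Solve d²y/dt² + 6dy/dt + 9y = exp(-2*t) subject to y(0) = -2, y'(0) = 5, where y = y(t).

y = -3*exp(-3*t) - 2*t*exp(-3*t) + exp(-2*t)

Characteristic equation r² + 6r + 9 = 0 has discriminant (6)² - 4·(9) = 0, so r = -3 is a repeated root.
Hence y_h = (C1 + C2*t)*exp(-3*t).
Try y_p = A*exp(-2*t). Substituting into the equation and dividing by exp(-2*t) gives A = 1, so y_p = exp(-2*t).
General solution: y = C1*exp(-3*t) + C2*t*exp(-3*t) + exp(-2*t).
Apply the initial conditions: y(0) = 1 + C1 = -2 and y'(0) = -2 + C2 - 3*C1 = 5. Solving gives C1 = -3, C2 = -2.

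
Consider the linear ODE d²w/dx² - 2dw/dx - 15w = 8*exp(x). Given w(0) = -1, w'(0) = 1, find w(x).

w = -exp(x)/2 - exp(-3*x)/2

Characteristic equation r² - 2r - 15 = 0 factors as (r + 3)(r - 5) = 0, so r = -3, 5.
Hence w_h = C1*exp(-3*x) + C2*exp(5*x).
Try w_p = A*exp(x). Substituting into the equation and dividing by exp(x) gives A = -1/2, so w_p = -exp(x)/2.
General solution: w = -exp(x)/2 + C1*exp(-3*x) + C2*exp(5*x).
Apply the initial conditions: w(0) = -1/2 + C1 + C2 = -1 and w'(0) = -1/2 - 3*C1 + 5*C2 = 1. Solving gives C1 = -1/2, C2 = 0.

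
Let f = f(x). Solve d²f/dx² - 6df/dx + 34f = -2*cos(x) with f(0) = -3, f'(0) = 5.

f = -22*cos(x)/375 + 4*sin(x)/375 - 1103*cos(5*x)*exp(3*x)/375 + 1036*exp(3*x)*sin(5*x)/375

Characteristic equation r² - 6r + 34 = 0 has discriminant (-6)² - 4·(34) = -100 < 0, so r = 3 ± 5i.
Hence f_h = C1*cos(5*x)*exp(3*x) + C2*exp(3*x)*sin(5*x).
Try f_p = A*cos(x) + B*sin(x). Substituting and equating the coefficients of cos(x) and sin(x) gives A = -22/375, B = 4/375, so f_p = -22*cos(x)/375 + 4*sin(x)/375.
General solution: f = -22*cos(x)/375 + 4*sin(x)/375 + C1*cos(5*x)*exp(3*x) + C2*exp(3*x)*sin(5*x).
Apply the initial conditions: f(0) = -22/375 + C1 = -3 and f'(0) = 4/375 + 3*C1 + 5*C2 = 5. Solving gives C1 = -1103/375, C2 = 1036/375.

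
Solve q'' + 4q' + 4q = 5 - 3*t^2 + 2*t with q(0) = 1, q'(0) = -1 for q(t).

Characteristic equation r² + 4r + 4 = 0 has discriminant (4)² - 4·(4) = 0, so r = -2 is a repeated root.
Hence q_h = (C1 + C2*t)*exp(-2*t).
For the particular solution try q_p = A0 + A1*t + A2*t^2. Substituting and matching coefficients of each power of t gives A0 = -3/8, A1 = 2, A2 = -3/4, so q_p = -3/8 + 2*t - 3*t^2/4.
General solution: q = -3/8 + 2*t - 3*t^2/4 + C1*exp(-2*t) + C2*t*exp(-2*t).
Apply the initial conditions: q(0) = -3/8 + C1 = 1 and q'(0) = 2 + C2 - 2*C1 = -1. Solving gives C1 = 11/8, C2 = -1/4.

q = -3/8 + 2*t - 3*t**2/4 + 11*exp(-2*t)/8 - t*exp(-2*t)/4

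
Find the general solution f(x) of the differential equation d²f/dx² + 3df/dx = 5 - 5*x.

f = C2 - 5*x**2/6 + 20*x/9 + C1*exp(-3*x)

Characteristic equation r² + 3r = 0 factors as (r + 3)r = 0, so r = -3, 0.
Hence f_h = C1*exp(-3*x) + C2.
Since 0 is a characteristic root (multiplicity 1), multiply the polynomial trial by x: try f_p = x*(A0 + A1*x). Substituting and matching coefficients of each power of x gives A0 = 20/9, A1 = -5/6, so f_p = -5*x^2/6 + 20*x/9.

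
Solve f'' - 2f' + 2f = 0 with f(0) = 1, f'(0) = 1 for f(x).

f = cos(x)*exp(x)

Characteristic equation r² - 2r + 2 = 0 has discriminant (-2)² - 4·(2) = -4 < 0, so r = 1 ± i.
Hence f_h = C1*cos(x)*exp(x) + C2*exp(x)*sin(x).
Apply the initial conditions: f(0) = C1 = 1 and f'(0) = C1 + C2 = 1. Solving gives C1 = 1, C2 = 0.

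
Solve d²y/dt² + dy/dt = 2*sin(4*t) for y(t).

y = C2 - 2*sin(4*t)/17 - cos(4*t)/34 + C1*exp(-t)

Characteristic equation r² + r = 0 factors as (r + 1)r = 0, so r = -1, 0.
Hence y_h = C1*exp(-t) + C2.
Try y_p = A*cos(4*t) + B*sin(4*t). Substituting and equating the coefficients of cos(4t) and sin(4t) gives A = -1/34, B = -2/17, so y_p = -2*sin(4*t)/17 - cos(4*t)/34.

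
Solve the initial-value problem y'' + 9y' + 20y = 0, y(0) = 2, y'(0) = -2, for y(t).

y = -6*exp(-5*t) + 8*exp(-4*t)

Characteristic equation r² + 9r + 20 = 0 factors as (r + 5)(r + 4) = 0, so r = -5, -4.
Hence y_h = C1*exp(-5*t) + C2*exp(-4*t).
Apply the initial conditions: y(0) = C1 + C2 = 2 and y'(0) = -5*C1 - 4*C2 = -2. Solving gives C1 = -6, C2 = 8.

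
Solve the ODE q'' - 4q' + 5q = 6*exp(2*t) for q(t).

Characteristic equation r² - 4r + 5 = 0 has discriminant (-4)² - 4·(5) = -4 < 0, so r = 2 ± i.
Hence q_h = C1*cos(t)*exp(2*t) + C2*exp(2*t)*sin(t).
Try q_p = A*exp(2*t). Substituting into the equation and dividing by exp(2*t) gives A = 6, so q_p = 6*exp(2*t).

q = 6*exp(2*t) + C1*cos(t)*exp(2*t) + C2*exp(2*t)*sin(t)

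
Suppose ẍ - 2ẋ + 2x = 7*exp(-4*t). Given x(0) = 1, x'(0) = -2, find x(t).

x = 7*exp(-4*t)/26 - 43*exp(t)*sin(t)/26 + 19*cos(t)*exp(t)/26

Characteristic equation r² - 2r + 2 = 0 has discriminant (-2)² - 4·(2) = -4 < 0, so r = 1 ± i.
Hence x_h = C1*cos(t)*exp(t) + C2*exp(t)*sin(t).
Try x_p = A*exp(-4*t). Substituting into the equation and dividing by exp(-4*t) gives A = 7/26, so x_p = 7*exp(-4*t)/26.
General solution: x = 7*exp(-4*t)/26 + C1*cos(t)*exp(t) + C2*exp(t)*sin(t).
Apply the initial conditions: x(0) = 7/26 + C1 = 1 and x'(0) = -14/13 + C1 + C2 = -2. Solving gives C1 = 19/26, C2 = -43/26.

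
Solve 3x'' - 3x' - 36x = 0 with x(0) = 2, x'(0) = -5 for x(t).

Divide through by 3: x'' - x' - 12x = 0.
Characteristic equation r² - r - 12 = 0 factors as (r - 4)(r + 3) = 0, so r = 4, -3.
Hence x_h = C1*exp(4*t) + C2*exp(-3*t).
Apply the initial conditions: x(0) = C1 + C2 = 2 and x'(0) = -3*C2 + 4*C1 = -5. Solving gives C1 = 1/7, C2 = 13/7.

x = exp(4*t)/7 + 13*exp(-3*t)/7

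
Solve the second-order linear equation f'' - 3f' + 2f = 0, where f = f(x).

Characteristic equation r² - 3r + 2 = 0 factors as (r - 1)(r - 2) = 0, so r = 1, 2.
Hence f_h = C1*exp(x) + C2*exp(2*x).

f = C1*exp(x) + C2*exp(2*x)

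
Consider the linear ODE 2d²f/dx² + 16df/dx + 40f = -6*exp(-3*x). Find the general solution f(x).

Divide through by 2: f'' + 8f' + 20f = -3*exp(-3*x).
Characteristic equation r² + 8r + 20 = 0 has discriminant (8)² - 4·(20) = -16 < 0, so r = -4 ± 2i.
Hence f_h = C1*cos(2*x)*exp(-4*x) + C2*exp(-4*x)*sin(2*x).
Try f_p = A*exp(-3*x). Substituting into the equation and dividing by exp(-3*x) gives A = -3/5, so f_p = -3*exp(-3*x)/5.

f = -3*exp(-3*x)/5 + C1*cos(2*x)*exp(-4*x) + C2*exp(-4*x)*sin(2*x)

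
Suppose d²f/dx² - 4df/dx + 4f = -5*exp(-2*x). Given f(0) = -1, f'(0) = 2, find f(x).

f = -11*exp(2*x)/16 - 5*exp(-2*x)/16 + 11*x*exp(2*x)/4

Characteristic equation r² - 4r + 4 = 0 has discriminant (-4)² - 4·(4) = 0, so r = 2 is a repeated root.
Hence f_h = (C1 + C2*x)*exp(2*x).
Try f_p = A*exp(-2*x). Substituting into the equation and dividing by exp(-2*x) gives A = -5/16, so f_p = -5*exp(-2*x)/16.
General solution: f = -5*exp(-2*x)/16 + C1*exp(2*x) + C2*x*exp(2*x).
Apply the initial conditions: f(0) = -5/16 + C1 = -1 and f'(0) = 5/8 + C2 + 2*C1 = 2. Solving gives C1 = -11/16, C2 = 11/4.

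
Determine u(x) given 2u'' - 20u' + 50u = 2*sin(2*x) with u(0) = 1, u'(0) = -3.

u = 20*cos(2*x)/841 + 21*sin(2*x)/841 + 821*exp(5*x)/841 - 230*x*exp(5*x)/29

Divide through by 2: u'' - 10u' + 25u = sin(2*x).
Characteristic equation r² - 10r + 25 = 0 has discriminant (-10)² - 4·(25) = 0, so r = 5 is a repeated root.
Hence u_h = (C1 + C2*x)*exp(5*x).
Try u_p = A*cos(2*x) + B*sin(2*x). Substituting and equating the coefficients of cos(2x) and sin(2x) gives A = 20/841, B = 21/841, so u_p = 20*cos(2*x)/841 + 21*sin(2*x)/841.
General solution: u = 20*cos(2*x)/841 + 21*sin(2*x)/841 + C1*exp(5*x) + C2*x*exp(5*x).
Apply the initial conditions: u(0) = 20/841 + C1 = 1 and u'(0) = 42/841 + C2 + 5*C1 = -3. Solving gives C1 = 821/841, C2 = -230/29.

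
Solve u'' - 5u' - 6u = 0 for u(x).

Characteristic equation r² - 5r - 6 = 0 factors as (r - 6)(r + 1) = 0, so r = 6, -1.
Hence u_h = C1*exp(6*x) + C2*exp(-x).

u = C1*exp(6*x) + C2*exp(-x)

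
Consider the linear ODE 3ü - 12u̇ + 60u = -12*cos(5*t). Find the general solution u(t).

u = 4*cos(5*t)/85 + 16*sin(5*t)/85 + C1*cos(4*t)*exp(2*t) + C2*exp(2*t)*sin(4*t)

Divide through by 3: u'' - 4u' + 20u = -4*cos(5*t).
Characteristic equation r² - 4r + 20 = 0 has discriminant (-4)² - 4·(20) = -64 < 0, so r = 2 ± 4i.
Hence u_h = C1*cos(4*t)*exp(2*t) + C2*exp(2*t)*sin(4*t).
Try u_p = A*cos(5*t) + B*sin(5*t). Substituting and equating the coefficients of cos(5t) and sin(5t) gives A = 4/85, B = 16/85, so u_p = 4*cos(5*t)/85 + 16*sin(5*t)/85.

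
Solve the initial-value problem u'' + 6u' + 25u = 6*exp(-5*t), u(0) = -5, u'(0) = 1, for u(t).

Characteristic equation r² + 6r + 25 = 0 has discriminant (6)² - 4·(25) = -64 < 0, so r = -3 ± 4i.
Hence u_h = C1*cos(4*t)*exp(-3*t) + C2*exp(-3*t)*sin(4*t).
Try u_p = A*exp(-5*t). Substituting into the equation and dividing by exp(-5*t) gives A = 3/10, so u_p = 3*exp(-5*t)/10.
General solution: u = 3*exp(-5*t)/10 + C1*cos(4*t)*exp(-3*t) + C2*exp(-3*t)*sin(4*t).
Apply the initial conditions: u(0) = 3/10 + C1 = -5 and u'(0) = -3/2 - 3*C1 + 4*C2 = 1. Solving gives C1 = -53/10, C2 = -67/20.

u = 3*exp(-5*t)/10 - 67*exp(-3*t)*sin(4*t)/20 - 53*cos(4*t)*exp(-3*t)/10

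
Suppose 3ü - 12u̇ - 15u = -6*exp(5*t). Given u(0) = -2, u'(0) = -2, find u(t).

Divide through by 3: u'' - 4u' - 5u = -2*exp(5*t).
Characteristic equation r² - 4r - 5 = 0 factors as (r - 5)(r + 1) = 0, so r = 5, -1.
Hence u_h = C1*exp(5*t) + C2*exp(-t).
Since exp(5*t) solves the homogeneous equation (r = 5 is a root of multiplicity 1), multiply the trial by t. Try u_p = A*t*exp(5*t). Substituting into the equation and dividing by exp(5*t) gives A = -1/3, so u_p = -t*exp(5*t)/3.
General solution: u = C1*exp(5*t) + C2*exp(-t) - t*exp(5*t)/3.
Apply the initial conditions: u(0) = C1 + C2 = -2 and u'(0) = -1/3 - C2 + 5*C1 = -2. Solving gives C1 = -11/18, C2 = -25/18.

u = -25*exp(-t)/18 - 11*exp(5*t)/18 - t*exp(5*t)/3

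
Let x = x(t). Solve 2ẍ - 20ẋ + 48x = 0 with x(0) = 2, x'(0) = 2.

x = -3*exp(6*t) + 5*exp(4*t)

Divide through by 2: x'' - 10x' + 24x = 0.
Characteristic equation r² - 10r + 24 = 0 factors as (r - 6)(r - 4) = 0, so r = 6, 4.
Hence x_h = C1*exp(6*t) + C2*exp(4*t).
Apply the initial conditions: x(0) = C1 + C2 = 2 and x'(0) = 4*C2 + 6*C1 = 2. Solving gives C1 = -3, C2 = 5.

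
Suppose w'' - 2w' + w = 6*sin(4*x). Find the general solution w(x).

w = -90*sin(4*x)/289 + 48*cos(4*x)/289 + C1*exp(x) + C2*x*exp(x)

Characteristic equation r² - 2r + 1 = 0 has discriminant (-2)² - 4·(1) = 0, so r = 1 is a repeated root.
Hence w_h = (C1 + C2*x)*exp(x).
Try w_p = A*cos(4*x) + B*sin(4*x). Substituting and equating the coefficients of cos(4x) and sin(4x) gives A = 48/289, B = -90/289, so w_p = -90*sin(4*x)/289 + 48*cos(4*x)/289.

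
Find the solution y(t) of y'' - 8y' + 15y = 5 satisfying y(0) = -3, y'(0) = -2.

y = 1/3 + 4*exp(5*t) - 22*exp(3*t)/3

Characteristic equation r² - 8r + 15 = 0 factors as (r - 5)(r - 3) = 0, so r = 5, 3.
Hence y_h = C1*exp(5*t) + C2*exp(3*t).
For the particular solution try y_p = A0. Substituting and matching coefficients of each power of t gives A0 = 1/3, so y_p = 1/3.
General solution: y = 1/3 + C1*exp(5*t) + C2*exp(3*t).
Apply the initial conditions: y(0) = 1/3 + C1 + C2 = -3 and y'(0) = 3*C2 + 5*C1 = -2. Solving gives C1 = 4, C2 = -22/3.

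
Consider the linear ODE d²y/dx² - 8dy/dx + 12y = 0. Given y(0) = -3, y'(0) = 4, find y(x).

Characteristic equation r² - 8r + 12 = 0 factors as (r - 6)(r - 2) = 0, so r = 6, 2.
Hence y_h = C1*exp(6*x) + C2*exp(2*x).
Apply the initial conditions: y(0) = C1 + C2 = -3 and y'(0) = 2*C2 + 6*C1 = 4. Solving gives C1 = 5/2, C2 = -11/2.

y = -11*exp(2*x)/2 + 5*exp(6*x)/2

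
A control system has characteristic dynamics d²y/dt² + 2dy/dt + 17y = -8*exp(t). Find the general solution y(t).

y = -2*exp(t)/5 + C1*cos(4*t)*exp(-t) + C2*exp(-t)*sin(4*t)

Characteristic equation r² + 2r + 17 = 0 has discriminant (2)² - 4·(17) = -64 < 0, so r = -1 ± 4i.
Hence y_h = C1*cos(4*t)*exp(-t) + C2*exp(-t)*sin(4*t).
Try y_p = A*exp(t). Substituting into the equation and dividing by exp(t) gives A = -2/5, so y_p = -2*exp(t)/5.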